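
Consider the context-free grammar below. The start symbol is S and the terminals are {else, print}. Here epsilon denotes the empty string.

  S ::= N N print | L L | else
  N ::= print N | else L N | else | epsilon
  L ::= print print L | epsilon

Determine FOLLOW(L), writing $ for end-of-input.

FIRST(N): from N::=print N we get {print}; from N::=else L N we get {else}; from N::=else we get {else}; from N::=epsilon we get {epsilon}. So FIRST(N) = {epsilon, else, print}.
FIRST(L): from L::=print print L we get {print}; from L::=epsilon we get {epsilon}. So FIRST(L) = {epsilon, print}.
FIRST(S): from S::=N N print we get {else, print}; from S::=L L we get {epsilon, print}; from S::=else we get {else}. So FIRST(S) = {epsilon, else, print}.
FOLLOW(S) includes $ since S is the start symbol.
FOLLOW(S): S appears on no right-hand side. Thus FOLLOW(S) = {$}.
FOLLOW(N): in S::=N N print (occurrence 1), N is followed by N print with FIRST {else, print}; in S::=N N print (occurrence 2), N is followed by print with FIRST {print}; in N::=print N, the suffix after N is empty (adds nothing new); in N::=else L N, the suffix after N is empty (adds nothing new). Thus FOLLOW(N) = {else, print}.
FOLLOW(L): in S::=L L (occurrence 1), L is followed by L with FIRST {epsilon, print}; in S::=L L (occurrence 1), the suffix after L is nullable, so FOLLOW(L) ⊇ FOLLOW(S) = {$}; in S::=L L (occurrence 2), the suffix after L is empty, so FOLLOW(L) ⊇ FOLLOW(S) = {$}; in N::=else L N, L is followed by N with FIRST {epsilon, else, print}; in N::=else L N, the suffix after L is nullable, so FOLLOW(L) ⊇ FOLLOW(N) = {else, print}; in L::=print print L, the suffix after L is empty (adds nothing new). Thus FOLLOW(L) = {$, else, print}.

{$, else, print}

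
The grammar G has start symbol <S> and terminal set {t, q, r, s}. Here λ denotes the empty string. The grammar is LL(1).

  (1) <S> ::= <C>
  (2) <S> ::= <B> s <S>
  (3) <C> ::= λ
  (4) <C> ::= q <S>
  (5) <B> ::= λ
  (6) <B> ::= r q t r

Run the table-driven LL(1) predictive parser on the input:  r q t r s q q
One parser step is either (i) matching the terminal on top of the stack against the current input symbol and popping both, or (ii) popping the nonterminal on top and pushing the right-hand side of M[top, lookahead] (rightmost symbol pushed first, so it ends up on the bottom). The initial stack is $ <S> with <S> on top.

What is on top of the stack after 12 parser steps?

q

      Stack            Input            Action
   1  $ <S>            r q t r s q q $  expand <S> ::= <B> s <S>
   2  $ <S> s <B>      r q t r s q q $  expand <B> ::= r q t r
   3  $ <S> s r t q r  r q t r s q q $  match r
   4  $ <S> s r t q    q t r s q q $    match q
   5  $ <S> s r t      t r s q q $      match t
   6  $ <S> s r        r s q q $        match r
   7  $ <S> s          s q q $          match s
   8  $ <S>            q q $            expand <S> ::= <C>
   9  $ <C>            q q $            expand <C> ::= q <S>
  10  $ <S> q          q q $            match q
  11  $ <S>            q $              expand <S> ::= <C>
  12  $ <C>            q $              expand <C> ::= q <S>
Stack after step 12: $ <S> q (top = q).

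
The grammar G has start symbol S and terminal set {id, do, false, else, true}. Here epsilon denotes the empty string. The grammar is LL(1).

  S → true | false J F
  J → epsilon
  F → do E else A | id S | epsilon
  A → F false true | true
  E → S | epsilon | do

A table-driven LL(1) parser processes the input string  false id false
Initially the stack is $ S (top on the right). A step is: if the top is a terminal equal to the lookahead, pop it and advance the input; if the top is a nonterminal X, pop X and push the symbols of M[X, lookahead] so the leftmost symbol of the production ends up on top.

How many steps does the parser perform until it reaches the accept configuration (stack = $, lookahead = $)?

     Stack        Input             Action
  1  $ S          false id false $  expand S → false J F
  2  $ F J false  false id false $  match false
  3  $ F J        id false $        expand J → epsilon
  4  $ F          id false $        expand F → id S
  5  $ S id       id false $        match id
  6  $ S          false $           expand S → false J F
  7  $ F J false  false $           match false
  8  $ F J        $                 expand J → epsilon
  9  $ F          $                 expand F → epsilon
Accept reached after 9 steps.

9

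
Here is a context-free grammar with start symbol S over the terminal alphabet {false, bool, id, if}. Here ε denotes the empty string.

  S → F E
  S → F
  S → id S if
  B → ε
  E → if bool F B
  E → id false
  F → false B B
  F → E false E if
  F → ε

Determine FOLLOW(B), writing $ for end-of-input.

{$, false, id, if}

FIRST(B): from B→ε we get {ε}. So FIRST(B) = {ε}.
FIRST(E): from E→if bool F B we get {if}; from E→id false we get {id}. So FIRST(E) = {id, if}.
FIRST(F): from F→false B B we get {false}; from F→E false E if we get {id, if}; from F→ε we get {ε}. So FIRST(F) = {ε, false, id, if}.
FIRST(S): from S→F E we get {false, id, if}; from S→F we get {ε, false, id, if}; from S→id S if we get {id}. So FIRST(S) = {ε, false, id, if}.
FOLLOW(S) includes $ since S is the start symbol.
FOLLOW(S): in S→id S if, S is followed by if with FIRST {if}. Thus FOLLOW(S) = {$, if}.
FOLLOW(E): in S→F E, the suffix after E is empty, so FOLLOW(E) ⊇ FOLLOW(S) = {$, if}; in F→E false E if (occurrence 1), E is followed by false E if with FIRST {false}; in F→E false E if (occurrence 2), E is followed by if with FIRST {if}. Thus FOLLOW(E) = {$, false, if}.
FOLLOW(F): in S→F E, F is followed by E with FIRST {id, if}; in S→F, the suffix after F is empty, so FOLLOW(F) ⊇ FOLLOW(S) = {$, if}; in E→if bool F B, F is followed by B with FIRST {ε}; in E→if bool F B, the suffix after F is nullable, so FOLLOW(F) ⊇ FOLLOW(E) = {$, false, if}. Thus FOLLOW(F) = {$, false, id, if}.
FOLLOW(B): in E→if bool F B, the suffix after B is empty, so FOLLOW(B) ⊇ FOLLOW(E) = {$, false, if}; in F→false B B (occurrence 1), B is followed by B with FIRST {ε}; in F→false B B (occurrence 1), the suffix after B is nullable, so FOLLOW(B) ⊇ FOLLOW(F) = {$, false, id, if}; in F→false B B (occurrence 2), the suffix after B is empty, so FOLLOW(B) ⊇ FOLLOW(F) = {$, false, id, if}. Thus FOLLOW(B) = {$, false, id, if}.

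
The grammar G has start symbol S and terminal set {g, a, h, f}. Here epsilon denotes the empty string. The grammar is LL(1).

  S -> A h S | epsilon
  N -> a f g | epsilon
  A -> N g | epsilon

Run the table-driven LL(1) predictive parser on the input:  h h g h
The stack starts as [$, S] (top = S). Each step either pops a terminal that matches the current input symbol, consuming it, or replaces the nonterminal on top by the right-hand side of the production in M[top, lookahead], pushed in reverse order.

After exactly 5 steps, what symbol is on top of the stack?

h

     Stack    Input      Action
  1  $ S      h h g h $  expand S -> A h S
  2  $ S h A  h h g h $  expand A -> epsilon
  3  $ S h    h h g h $  match h
  4  $ S      h g h $    expand S -> A h S
  5  $ S h A  h g h $    expand A -> epsilon
Stack after step 5: $ S h (top = h).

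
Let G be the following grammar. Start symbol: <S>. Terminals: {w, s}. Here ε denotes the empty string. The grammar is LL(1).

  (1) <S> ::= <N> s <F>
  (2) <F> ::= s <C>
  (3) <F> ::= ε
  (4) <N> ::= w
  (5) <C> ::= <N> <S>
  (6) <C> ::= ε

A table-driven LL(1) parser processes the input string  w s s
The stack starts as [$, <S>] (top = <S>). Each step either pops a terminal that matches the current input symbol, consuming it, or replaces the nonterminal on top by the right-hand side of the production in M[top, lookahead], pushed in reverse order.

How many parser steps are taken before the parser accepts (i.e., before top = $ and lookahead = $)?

7

     Stack        Input    Action
  1  $ <S>        w s s $  expand <S> ::= <N> s <F>
  2  $ <F> s <N>  w s s $  expand <N> ::= w
  3  $ <F> s w    w s s $  match w
  4  $ <F> s      s s $    match s
  5  $ <F>        s $      expand <F> ::= s <C>
  6  $ <C> s      s $      match s
  7  $ <C>        $        expand <C> ::= ε
Accept reached after 7 steps.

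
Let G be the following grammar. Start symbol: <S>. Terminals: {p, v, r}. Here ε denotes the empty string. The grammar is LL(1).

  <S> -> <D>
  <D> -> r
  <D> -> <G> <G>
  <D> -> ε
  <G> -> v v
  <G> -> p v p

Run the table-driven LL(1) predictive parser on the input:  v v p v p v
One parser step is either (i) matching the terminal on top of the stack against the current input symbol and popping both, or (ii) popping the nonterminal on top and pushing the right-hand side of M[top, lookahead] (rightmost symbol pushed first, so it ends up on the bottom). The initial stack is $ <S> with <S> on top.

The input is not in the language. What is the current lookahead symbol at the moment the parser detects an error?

      Stack      Input          Action
   1  $ <S>      v v p v p v $  expand <S> -> <D>
   2  $ <D>      v v p v p v $  expand <D> -> <G> <G>
   3  $ <G> <G>  v v p v p v $  expand <G> -> v v
   4  $ <G> v v  v v p v p v $  match v
   5  $ <G> v    v p v p v $    match v
   6  $ <G>      p v p v $      expand <G> -> p v p
   7  $ p v p    p v p v $      match p
   8  $ p v      v p v $        match v
   9  $ p        p v $          match p
  10  $          v $            error: stack empty but input remains

v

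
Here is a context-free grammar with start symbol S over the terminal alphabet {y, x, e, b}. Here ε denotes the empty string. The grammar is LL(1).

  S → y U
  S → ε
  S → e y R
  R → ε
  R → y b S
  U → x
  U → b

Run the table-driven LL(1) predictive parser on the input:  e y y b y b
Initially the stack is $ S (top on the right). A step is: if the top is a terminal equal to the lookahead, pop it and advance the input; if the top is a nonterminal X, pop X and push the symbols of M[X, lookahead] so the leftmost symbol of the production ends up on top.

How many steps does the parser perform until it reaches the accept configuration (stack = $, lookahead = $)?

step 1: stack=$ S  input=e y y b y b $  — expand S → e y R
step 2: stack=$ R y e  input=e y y b y b $  — match e
step 3: stack=$ R y  input=y y b y b $  — match y
step 4: stack=$ R  input=y b y b $  — expand R → y b S
step 5: stack=$ S b y  input=y b y b $  — match y
step 6: stack=$ S b  input=b y b $  — match b
step 7: stack=$ S  input=y b $  — expand S → y U
step 8: stack=$ U y  input=y b $  — match y
step 9: stack=$ U  input=b $  — expand U → b
step 10: stack=$ b  input=b $  — match b
Accept reached after 10 steps.

10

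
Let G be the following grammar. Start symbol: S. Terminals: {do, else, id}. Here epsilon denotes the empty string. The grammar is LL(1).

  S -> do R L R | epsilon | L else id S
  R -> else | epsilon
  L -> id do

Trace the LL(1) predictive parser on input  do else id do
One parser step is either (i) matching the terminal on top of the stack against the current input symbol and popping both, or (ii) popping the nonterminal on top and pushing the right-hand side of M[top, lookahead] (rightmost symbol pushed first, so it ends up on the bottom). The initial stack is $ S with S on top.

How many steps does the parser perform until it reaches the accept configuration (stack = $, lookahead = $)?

     Stack       Input            Action
  1  $ S         do else id do $  expand S -> do R L R
  2  $ R L R do  do else id do $  match do
  3  $ R L R     else id do $     expand R -> else
  4  $ R L else  else id do $     match else
  5  $ R L       id do $          expand L -> id do
  6  $ R do id   id do $          match id
  7  $ R do      do $             match do
  8  $ R         $                expand R -> epsilon
Accept reached after 8 steps.

8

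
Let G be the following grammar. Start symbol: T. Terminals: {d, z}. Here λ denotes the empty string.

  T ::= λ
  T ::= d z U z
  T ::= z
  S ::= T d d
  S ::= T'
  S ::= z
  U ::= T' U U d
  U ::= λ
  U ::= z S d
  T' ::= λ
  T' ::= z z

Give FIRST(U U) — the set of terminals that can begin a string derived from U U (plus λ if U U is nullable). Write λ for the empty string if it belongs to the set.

FIRST(T) = {λ, d, z}
FIRST(T') = {λ, z}
FIRST(S) = {λ, d, z}  (via T d d, T')
FIRST(U) = {λ, d, z}  (via T' U U d)
FIRST(U U): take FIRST of each symbol in turn, carrying on past any symbol whose FIRST contains λ; result {λ, d, z}.

{λ, d, z}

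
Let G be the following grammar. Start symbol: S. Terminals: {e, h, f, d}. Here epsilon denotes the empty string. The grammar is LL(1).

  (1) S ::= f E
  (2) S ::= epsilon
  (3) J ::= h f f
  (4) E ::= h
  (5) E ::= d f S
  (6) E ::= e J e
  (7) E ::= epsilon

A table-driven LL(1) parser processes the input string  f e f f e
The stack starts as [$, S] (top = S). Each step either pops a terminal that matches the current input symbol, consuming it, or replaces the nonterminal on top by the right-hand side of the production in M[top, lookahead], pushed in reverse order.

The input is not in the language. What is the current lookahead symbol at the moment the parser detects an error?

step 1: stack=$ S  input=f e f f e $  — expand S ::= f E
step 2: stack=$ E f  input=f e f f e $  — match f
step 3: stack=$ E  input=e f f e $  — expand E ::= e J e
step 4: stack=$ e J e  input=e f f e $  — match e
step 5: stack=$ e J  input=f f e $  — error: M[J, f] is empty

f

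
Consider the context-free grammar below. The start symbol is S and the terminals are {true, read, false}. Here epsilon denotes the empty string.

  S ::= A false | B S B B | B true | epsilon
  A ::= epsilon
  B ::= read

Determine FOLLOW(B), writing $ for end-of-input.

{$, false, read, true}

FIRST(A) = {epsilon}
FIRST(B) = {read}
FIRST(S) = {epsilon, false, read}  (via A false, B S B B, B true)
FOLLOW(S) includes $ since S is the start symbol.
FOLLOW(S): in S::=B S B B, S is followed by B B with FIRST {read}. Thus FOLLOW(S) = {$, read}.
FOLLOW(A): in S::=A false, A is followed by false with FIRST {false}. Thus FOLLOW(A) = {false}.
FOLLOW(B): in S::=B S B B (occurrence 1), B is followed by S B B with FIRST {false, read}; in S::=B S B B (occurrence 2), B is followed by B with FIRST {read}; in S::=B S B B (occurrence 3), the suffix after B is empty, so FOLLOW(B) ⊇ FOLLOW(S) = {$, read}; in S::=B true, B is followed by true with FIRST {true}. Thus FOLLOW(B) = {$, false, read, true}.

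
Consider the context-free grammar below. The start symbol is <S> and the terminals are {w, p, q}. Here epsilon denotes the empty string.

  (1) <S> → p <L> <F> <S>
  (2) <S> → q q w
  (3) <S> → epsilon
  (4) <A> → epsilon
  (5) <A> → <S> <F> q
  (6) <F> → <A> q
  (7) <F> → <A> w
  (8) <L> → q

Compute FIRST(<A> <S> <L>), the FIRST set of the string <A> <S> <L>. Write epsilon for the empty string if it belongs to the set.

FIRST(<S>): from <S>→p <L> <F> <S> we get {p}; from <S>→q q w we get {q}; from <S>→epsilon we get {epsilon}. So FIRST(<S>) = {epsilon, p, q}.
FIRST(<L>): from <L>→q we get {q}. So FIRST(<L>) = {q}.
FIRST(<A>): from <A>→epsilon we get {epsilon}; from <A>→<S> <F> q we get {p, q, w}. So FIRST(<A>) = {epsilon, p, q, w}.
FIRST(<F>): from <F>→<A> q we get {p, q, w}; from <F>→<A> w we get {p, q, w}. So FIRST(<F>) = {p, q, w}.
FIRST(<A> <S> <L>): take FIRST of each symbol in turn, carrying on past any symbol whose FIRST contains epsilon; result {p, q, w}.

{p, q, w}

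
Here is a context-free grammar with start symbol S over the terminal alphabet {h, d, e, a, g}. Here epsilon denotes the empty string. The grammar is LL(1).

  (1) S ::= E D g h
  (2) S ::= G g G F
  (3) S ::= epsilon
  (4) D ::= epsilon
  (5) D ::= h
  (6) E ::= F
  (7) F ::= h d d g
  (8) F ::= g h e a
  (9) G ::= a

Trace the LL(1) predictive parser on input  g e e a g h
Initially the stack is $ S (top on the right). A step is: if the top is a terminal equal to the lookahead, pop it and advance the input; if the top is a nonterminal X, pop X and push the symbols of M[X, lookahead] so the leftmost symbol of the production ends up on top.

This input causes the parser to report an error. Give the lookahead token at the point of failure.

e

     Stack            Input          Action
  1  $ S              g e e a g h $  expand S ::= E D g h
  2  $ h g D E        g e e a g h $  expand E ::= F
  3  $ h g D F        g e e a g h $  expand F ::= g h e a
  4  $ h g D a e h g  g e e a g h $  match g
  5  $ h g D a e h    e e a g h $    error: top is terminal h but lookahead is e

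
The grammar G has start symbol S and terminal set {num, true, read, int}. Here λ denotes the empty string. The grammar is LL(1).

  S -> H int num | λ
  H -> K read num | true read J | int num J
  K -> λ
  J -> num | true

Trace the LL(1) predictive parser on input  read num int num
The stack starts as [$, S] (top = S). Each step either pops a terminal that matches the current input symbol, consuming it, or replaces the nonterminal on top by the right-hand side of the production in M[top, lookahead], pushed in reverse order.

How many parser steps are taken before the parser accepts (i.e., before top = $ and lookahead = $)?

     Stack                 Input               Action
  1  $ S                   read num int num $  expand S -> H int num
  2  $ num int H           read num int num $  expand H -> K read num
  3  $ num int num read K  read num int num $  expand K -> λ
  4  $ num int num read    read num int num $  match read
  5  $ num int num         num int num $       match num
  6  $ num int             int num $           match int
  7  $ num                 num $               match num
Accept reached after 7 steps.

7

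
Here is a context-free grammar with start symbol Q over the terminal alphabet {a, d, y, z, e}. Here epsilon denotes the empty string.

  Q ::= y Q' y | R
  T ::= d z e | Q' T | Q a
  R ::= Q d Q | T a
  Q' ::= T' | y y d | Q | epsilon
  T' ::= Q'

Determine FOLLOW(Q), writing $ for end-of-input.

{$, a, d, y}

FIRST(Q): from Q::=y Q' y we get {y}; from Q::=R we get {d, y}. So FIRST(Q) = {d, y}.
FIRST(T): from T::=d z e we get {d}; from T::=Q' T we get {d, y}; from T::=Q a we get {d, y}. So FIRST(T) = {d, y}.
FIRST(R): from R::=Q d Q we get {d, y}; from R::=T a we get {d, y}. So FIRST(R) = {d, y}.
FIRST(Q'): from Q'::=T' we get {epsilon, d, y}; from Q'::=y y d we get {y}; from Q'::=Q we get {d, y}; from Q'::=epsilon we get {epsilon}. So FIRST(Q') = {epsilon, d, y}.
FIRST(T'): from T'::=Q' we get {epsilon, d, y}. So FIRST(T') = {epsilon, d, y}.
FOLLOW(Q) includes $ since Q is the start symbol.
FOLLOW(T): in T::=Q' T, the suffix after T is empty (adds nothing new); in R::=T a, T is followed by a with FIRST {a}. Thus FOLLOW(T) = {a}.
FOLLOW(Q): in T::=Q a, Q is followed by a with FIRST {a}; in R::=Q d Q (occurrence 1), Q is followed by d Q with FIRST {d}; in R::=Q d Q (occurrence 2), the suffix after Q is empty, so FOLLOW(Q) ⊇ FOLLOW(R) = {$, a, d, y}; in Q'::=Q, the suffix after Q is empty, so FOLLOW(Q) ⊇ FOLLOW(Q') = {d, y}. Thus FOLLOW(Q) = {$, a, d, y}.
FOLLOW(R): in Q::=R, the suffix after R is empty, so FOLLOW(R) ⊇ FOLLOW(Q) = {$, a, d, y}. Thus FOLLOW(R) = {$, a, d, y}.
FOLLOW(Q'): in Q::=y Q' y, Q' is followed by y with FIRST {y}; in T::=Q' T, Q' is followed by T with FIRST {d, y}; in T'::=Q', the suffix after Q' is empty, so FOLLOW(Q') ⊇ FOLLOW(T') = {d, y}. Thus FOLLOW(Q') = {d, y}.
FOLLOW(T'): in Q'::=T', the suffix after T' is empty, so FOLLOW(T') ⊇ FOLLOW(Q') = {d, y}. Thus FOLLOW(T') = {d, y}.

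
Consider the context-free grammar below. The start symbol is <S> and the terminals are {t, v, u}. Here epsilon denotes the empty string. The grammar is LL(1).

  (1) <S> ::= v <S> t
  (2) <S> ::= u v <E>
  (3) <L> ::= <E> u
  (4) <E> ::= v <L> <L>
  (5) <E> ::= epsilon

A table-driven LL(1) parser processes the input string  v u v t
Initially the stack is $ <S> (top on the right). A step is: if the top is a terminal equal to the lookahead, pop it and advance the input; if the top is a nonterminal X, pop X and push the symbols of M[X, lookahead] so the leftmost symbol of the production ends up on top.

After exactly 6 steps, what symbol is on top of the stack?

t

step 1: stack=$ <S>  input=v u v t $  — expand <S> ::= v <S> t
step 2: stack=$ t <S> v  input=v u v t $  — match v
step 3: stack=$ t <S>  input=u v t $  — expand <S> ::= u v <E>
step 4: stack=$ t <E> v u  input=u v t $  — match u
step 5: stack=$ t <E> v  input=v t $  — match v
step 6: stack=$ t <E>  input=t $  — expand <E> ::= epsilon
Stack after step 6: $ t (top = t).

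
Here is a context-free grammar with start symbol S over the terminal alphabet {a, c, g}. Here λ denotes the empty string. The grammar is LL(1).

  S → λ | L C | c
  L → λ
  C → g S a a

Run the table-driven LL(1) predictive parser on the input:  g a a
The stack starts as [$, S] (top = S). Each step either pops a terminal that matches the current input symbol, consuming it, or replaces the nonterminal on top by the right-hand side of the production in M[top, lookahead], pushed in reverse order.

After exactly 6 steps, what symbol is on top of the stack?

a

     Stack      Input    Action
  1  $ S        g a a $  expand S → L C
  2  $ C L      g a a $  expand L → λ
  3  $ C        g a a $  expand C → g S a a
  4  $ a a S g  g a a $  match g
  5  $ a a S    a a $    expand S → λ
  6  $ a a      a a $    match a
Stack after step 6: $ a (top = a).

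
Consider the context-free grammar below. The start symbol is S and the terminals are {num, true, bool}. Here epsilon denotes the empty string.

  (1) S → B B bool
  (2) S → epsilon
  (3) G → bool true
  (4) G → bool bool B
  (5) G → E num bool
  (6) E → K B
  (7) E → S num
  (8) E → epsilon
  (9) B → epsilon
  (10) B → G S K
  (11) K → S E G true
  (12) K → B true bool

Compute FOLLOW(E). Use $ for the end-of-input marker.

FIRST(S) = {epsilon, bool, num, true}  (via B B bool)
FIRST(G) = {bool, num, true}  (via E num bool)
FIRST(B) = {epsilon, bool, num, true}  (via G S K)
FIRST(E) = {epsilon, bool, num, true}  (via K B, S num)
FIRST(K) = {bool, num, true}  (via S E G true, B true bool)
FOLLOW(S) includes $ since S is the start symbol.
FOLLOW(S): in E→S num, S is followed by num with FIRST {num}; in B→G S K, S is followed by K with FIRST {bool, num, true}; in K→S E G true, S is followed by E G true with FIRST {bool, num, true}. Thus FOLLOW(S) = {$, bool, num, true}.
FOLLOW(G): in B→G S K, G is followed by S K with FIRST {bool, num, true}; in K→S E G true, G is followed by true with FIRST {true}. Thus FOLLOW(G) = {bool, num, true}.
FOLLOW(E): in G→E num bool, E is followed by num bool with FIRST {num}; in K→S E G true, E is followed by G true with FIRST {bool, num, true}. Thus FOLLOW(E) = {bool, num, true}.
FOLLOW(B): in S→B B bool (occurrence 1), B is followed by B bool with FIRST {bool, num, true}; in S→B B bool (occurrence 2), B is followed by bool with FIRST {bool}; in G→bool bool B, the suffix after B is empty, so FOLLOW(B) ⊇ FOLLOW(G) = {bool, num, true}; in E→K B, the suffix after B is empty, so FOLLOW(B) ⊇ FOLLOW(E) = {bool, num, true}; in K→B true bool, B is followed by true bool with FIRST {true}. Thus FOLLOW(B) = {bool, num, true}.
FOLLOW(K): in E→K B, K is followed by B with FIRST {epsilon, bool, num, true}; in E→K B, the suffix after K is nullable, so FOLLOW(K) ⊇ FOLLOW(E) = {bool, num, true}; in B→G S K, the suffix after K is empty, so FOLLOW(K) ⊇ FOLLOW(B) = {bool, num, true}. Thus FOLLOW(K) = {bool, num, true}.

{bool, num, true}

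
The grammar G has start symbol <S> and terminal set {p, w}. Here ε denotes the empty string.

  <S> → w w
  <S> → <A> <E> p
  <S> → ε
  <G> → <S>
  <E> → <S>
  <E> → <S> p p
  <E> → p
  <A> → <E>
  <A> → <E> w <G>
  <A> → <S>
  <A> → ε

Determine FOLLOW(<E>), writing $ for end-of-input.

FIRST(<S>): from <S>→w w we get {w}; from <S>→<A> <E> p we get {p, w}; from <S>→ε we get {ε}. So FIRST(<S>) = {ε, p, w}.
FIRST(<G>): from <G>→<S> we get {ε, p, w}. So FIRST(<G>) = {ε, p, w}.
FIRST(<E>): from <E>→<S> we get {ε, p, w}; from <E>→<S> p p we get {p, w}; from <E>→p we get {p}. So FIRST(<E>) = {ε, p, w}.
FIRST(<A>): from <A>→<E> we get {ε, p, w}; from <A>→<E> w <G> we get {p, w}; from <A>→<S> we get {ε, p, w}; from <A>→ε we get {ε}. So FIRST(<A>) = {ε, p, w}.
FOLLOW(<S>) includes $ since <S> is the start symbol.
FOLLOW(<A>): in <S>→<A> <E> p, <A> is followed by <E> p with FIRST {p, w}. Thus FOLLOW(<A>) = {p, w}.
FOLLOW(<G>): in <A>→<E> w <G>, the suffix after <G> is empty, so FOLLOW(<G>) ⊇ FOLLOW(<A>) = {p, w}. Thus FOLLOW(<G>) = {p, w}.
FOLLOW(<E>): in <S>→<A> <E> p, <E> is followed by p with FIRST {p}; in <A>→<E>, the suffix after <E> is empty, so FOLLOW(<E>) ⊇ FOLLOW(<A>) = {p, w}; in <A>→<E> w <G>, <E> is followed by w <G> with FIRST {w}. Thus FOLLOW(<E>) = {p, w}.
FOLLOW(<S>): in <G>→<S>, the suffix after <S> is empty, so FOLLOW(<S>) ⊇ FOLLOW(<G>) = {p, w}; in <E>→<S>, the suffix after <S> is empty, so FOLLOW(<S>) ⊇ FOLLOW(<E>) = {p, w}; in <E>→<S> p p, <S> is followed by p p with FIRST {p}; in <A>→<S>, the suffix after <S> is empty, so FOLLOW(<S>) ⊇ FOLLOW(<A>) = {p, w}. Thus FOLLOW(<S>) = {$, p, w}.

{p, w}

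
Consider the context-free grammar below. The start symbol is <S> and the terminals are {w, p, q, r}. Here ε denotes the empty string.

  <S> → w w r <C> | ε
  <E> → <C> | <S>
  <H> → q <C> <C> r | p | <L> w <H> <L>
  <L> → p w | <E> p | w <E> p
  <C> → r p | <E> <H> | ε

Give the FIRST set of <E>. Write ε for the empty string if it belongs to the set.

{ε, p, q, r, w}

FIRST(<S>) = {ε, w}
FIRST(<E>) = {ε, p, q, r, w}  (via <C>, <S>)
FIRST(<L>) = {p, q, r, w}  (via <E> p)
FIRST(<H>) = {p, q, r, w}  (via <L> w <H> <L>)
FIRST(<C>) = {ε, p, q, r, w}  (via <E> <H>)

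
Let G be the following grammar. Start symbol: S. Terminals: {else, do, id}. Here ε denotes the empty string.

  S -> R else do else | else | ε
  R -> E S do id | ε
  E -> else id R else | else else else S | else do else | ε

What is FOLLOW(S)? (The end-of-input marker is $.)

{$, do, else}

FIRST(E) = {ε, else}
FIRST(S) = {ε, do, else}  (via R else do else)
FIRST(R) = {ε, do, else}  (via E S do id)
FOLLOW(S) includes $ since S is the start symbol.
FOLLOW(R): in S->R else do else, R is followed by else do else with FIRST {else}; in E->else id R else, R is followed by else with FIRST {else}. Thus FOLLOW(R) = {else}.
FOLLOW(E): in R->E S do id, E is followed by S do id with FIRST {do, else}. Thus FOLLOW(E) = {do, else}.
FOLLOW(S): in R->E S do id, S is followed by do id with FIRST {do}; in E->else else else S, the suffix after S is empty, so FOLLOW(S) ⊇ FOLLOW(E) = {do, else}. Thus FOLLOW(S) = {$, do, else}.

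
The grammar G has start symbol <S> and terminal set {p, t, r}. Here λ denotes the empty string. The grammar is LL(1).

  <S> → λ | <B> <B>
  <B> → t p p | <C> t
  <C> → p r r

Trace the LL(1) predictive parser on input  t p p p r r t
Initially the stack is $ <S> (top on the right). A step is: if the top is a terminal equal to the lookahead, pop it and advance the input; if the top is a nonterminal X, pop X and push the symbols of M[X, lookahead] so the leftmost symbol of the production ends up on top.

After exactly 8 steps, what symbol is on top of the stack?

r

     Stack        Input            Action
  1  $ <S>        t p p p r r t $  expand <S> → <B> <B>
  2  $ <B> <B>    t p p p r r t $  expand <B> → t p p
  3  $ <B> p p t  t p p p r r t $  match t
  4  $ <B> p p    p p p r r t $    match p
  5  $ <B> p      p p r r t $      match p
  6  $ <B>        p r r t $        expand <B> → <C> t
  7  $ t <C>      p r r t $        expand <C> → p r r
  8  $ t r r p    p r r t $        match p
Stack after step 8: $ t r r (top = r).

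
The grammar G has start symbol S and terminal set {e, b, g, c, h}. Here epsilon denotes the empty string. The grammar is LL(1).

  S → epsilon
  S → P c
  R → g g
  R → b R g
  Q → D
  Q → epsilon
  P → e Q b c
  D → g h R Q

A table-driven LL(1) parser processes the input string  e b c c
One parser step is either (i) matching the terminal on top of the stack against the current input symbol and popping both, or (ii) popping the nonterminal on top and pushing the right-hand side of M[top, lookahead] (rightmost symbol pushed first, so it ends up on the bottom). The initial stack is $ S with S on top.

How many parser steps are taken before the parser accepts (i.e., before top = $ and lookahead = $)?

step 1: stack=$ S  input=e b c c $  — expand S → P c
step 2: stack=$ c P  input=e b c c $  — expand P → e Q b c
step 3: stack=$ c c b Q e  input=e b c c $  — match e
step 4: stack=$ c c b Q  input=b c c $  — expand Q → epsilon
step 5: stack=$ c c b  input=b c c $  — match b
step 6: stack=$ c c  input=c c $  — match c
step 7: stack=$ c  input=c $  — match c
Accept reached after 7 steps.

7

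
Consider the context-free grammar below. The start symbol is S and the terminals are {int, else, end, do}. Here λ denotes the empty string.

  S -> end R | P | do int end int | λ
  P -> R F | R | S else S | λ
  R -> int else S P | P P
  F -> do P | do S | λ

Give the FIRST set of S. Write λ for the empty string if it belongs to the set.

FIRST(F) = {λ, do}
FIRST(S) = {λ, do, else, end, int}  (via P)
FIRST(P) = {λ, do, else, end, int}  (via R F, R, S else S)
FIRST(R) = {λ, do, else, end, int}  (via P P)

{λ, do, else, end, int}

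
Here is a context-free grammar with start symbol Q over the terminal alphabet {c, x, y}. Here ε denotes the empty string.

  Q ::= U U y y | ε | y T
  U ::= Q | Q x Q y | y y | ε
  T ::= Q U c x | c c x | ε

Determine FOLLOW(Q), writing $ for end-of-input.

{$, c, x, y}

FIRST(Q): from Q::=U U y y we get {x, y}; from Q::=ε we get {ε}; from Q::=y T we get {y}. So FIRST(Q) = {ε, x, y}.
FIRST(U): from U::=Q we get {ε, x, y}; from U::=Q x Q y we get {x, y}; from U::=y y we get {y}; from U::=ε we get {ε}. So FIRST(U) = {ε, x, y}.
FIRST(T): from T::=Q U c x we get {c, x, y}; from T::=c c x we get {c}; from T::=ε we get {ε}. So FIRST(T) = {ε, c, x, y}.
FOLLOW(Q) includes $ since Q is the start symbol.
FOLLOW(U): in Q::=U U y y (occurrence 1), U is followed by U y y with FIRST {x, y}; in Q::=U U y y (occurrence 2), U is followed by y y with FIRST {y}; in T::=Q U c x, U is followed by c x with FIRST {c}. Thus FOLLOW(U) = {c, x, y}.
FOLLOW(Q): in U::=Q, the suffix after Q is empty, so FOLLOW(Q) ⊇ FOLLOW(U) = {c, x, y}; in U::=Q x Q y (occurrence 1), Q is followed by x Q y with FIRST {x}; in U::=Q x Q y (occurrence 2), Q is followed by y with FIRST {y}; in T::=Q U c x, Q is followed by U c x with FIRST {c, x, y}. Thus FOLLOW(Q) = {$, c, x, y}.
FOLLOW(T): in Q::=y T, the suffix after T is empty, so FOLLOW(T) ⊇ FOLLOW(Q) = {$, c, x, y}. Thus FOLLOW(T) = {$, c, x, y}.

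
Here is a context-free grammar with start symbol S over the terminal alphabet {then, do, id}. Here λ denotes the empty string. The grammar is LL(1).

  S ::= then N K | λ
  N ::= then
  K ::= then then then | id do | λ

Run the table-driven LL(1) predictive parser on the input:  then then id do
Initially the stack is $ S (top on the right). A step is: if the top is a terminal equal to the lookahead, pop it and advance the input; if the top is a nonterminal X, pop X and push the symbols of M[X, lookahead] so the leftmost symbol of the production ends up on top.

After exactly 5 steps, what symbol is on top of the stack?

     Stack       Input              Action
  1  $ S         then then id do $  expand S ::= then N K
  2  $ K N then  then then id do $  match then
  3  $ K N       then id do $       expand N ::= then
  4  $ K then    then id do $       match then
  5  $ K         id do $            expand K ::= id do
Stack after step 5: $ do id (top = id).

id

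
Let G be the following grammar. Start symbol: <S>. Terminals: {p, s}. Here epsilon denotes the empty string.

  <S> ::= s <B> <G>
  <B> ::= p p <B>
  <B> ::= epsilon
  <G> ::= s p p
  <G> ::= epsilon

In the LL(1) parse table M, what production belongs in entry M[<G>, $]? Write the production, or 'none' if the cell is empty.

<G> ::= epsilon

FIRST(<S>) = {s}
FIRST(<B>) = {epsilon, p}
FIRST(<G>) = {epsilon, s}
FOLLOW(<S>) includes $ since <S> is the start symbol.
FOLLOW(<S>): <S> appears on no right-hand side. Thus FOLLOW(<S>) = {$}.
FOLLOW(<G>): in <S>::=s <B> <G>, the suffix after <G> is empty, so FOLLOW(<G>) ⊇ FOLLOW(<S>) = {$}. Thus FOLLOW(<G>) = {$}.
For <G> ::= s p p: FIRST(s p p) = {s}, so it goes in M[<G>, t] for t ∈ {s}.
For <G> ::= epsilon: FIRST(epsilon) = {epsilon}, so it goes in M[<G>, t] for t ∈ {}; since epsilon ∈ FIRST, also for every t ∈ FOLLOW(<G>) = {$}.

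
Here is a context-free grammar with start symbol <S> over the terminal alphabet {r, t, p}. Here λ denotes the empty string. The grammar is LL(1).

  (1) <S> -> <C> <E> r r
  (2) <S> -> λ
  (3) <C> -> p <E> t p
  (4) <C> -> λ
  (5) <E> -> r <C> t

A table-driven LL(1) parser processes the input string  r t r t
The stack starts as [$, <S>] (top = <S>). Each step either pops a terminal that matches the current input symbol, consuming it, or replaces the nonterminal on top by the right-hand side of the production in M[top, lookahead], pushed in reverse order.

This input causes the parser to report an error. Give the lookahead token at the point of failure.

t

step 1: stack=$ <S>  input=r t r t $  — expand <S> -> <C> <E> r r
step 2: stack=$ r r <E> <C>  input=r t r t $  — expand <C> -> λ
step 3: stack=$ r r <E>  input=r t r t $  — expand <E> -> r <C> t
step 4: stack=$ r r t <C> r  input=r t r t $  — match r
step 5: stack=$ r r t <C>  input=t r t $  — expand <C> -> λ
step 6: stack=$ r r t  input=t r t $  — match t
step 7: stack=$ r r  input=r t $  — match r
step 8: stack=$ r  input=t $  — error: top is terminal r but lookahead is t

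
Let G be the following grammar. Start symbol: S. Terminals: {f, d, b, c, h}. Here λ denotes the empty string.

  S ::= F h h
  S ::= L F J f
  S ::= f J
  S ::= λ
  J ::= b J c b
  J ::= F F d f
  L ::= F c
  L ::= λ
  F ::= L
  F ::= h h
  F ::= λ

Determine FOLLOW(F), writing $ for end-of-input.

{b, c, d, h}

FIRST(S): from S::=F h h we get {c, h}; from S::=L F J f we get {b, c, d, h}; from S::=f J we get {f}; from S::=λ we get {λ}. So FIRST(S) = {λ, b, c, d, f, h}.
FIRST(J): from J::=b J c b we get {b}; from J::=F F d f we get {c, d, h}. So FIRST(J) = {b, c, d, h}.
FIRST(L): from L::=F c we get {c, h}; from L::=λ we get {λ}. So FIRST(L) = {λ, c, h}.
FIRST(F): from F::=L we get {λ, c, h}; from F::=h h we get {h}; from F::=λ we get {λ}. So FIRST(F) = {λ, c, h}.
FOLLOW(S) includes $ since S is the start symbol.
FOLLOW(S): S appears on no right-hand side. Thus FOLLOW(S) = {$}.
FOLLOW(J): in S::=L F J f, J is followed by f with FIRST {f}; in S::=f J, the suffix after J is empty, so FOLLOW(J) ⊇ FOLLOW(S) = {$}; in J::=b J c b, J is followed by c b with FIRST {c}. Thus FOLLOW(J) = {$, c, f}.
FOLLOW(F): in S::=F h h, F is followed by h h with FIRST {h}; in S::=L F J f, F is followed by J f with FIRST {b, c, d, h}; in J::=F F d f (occurrence 1), F is followed by F d f with FIRST {c, d, h}; in J::=F F d f (occurrence 2), F is followed by d f with FIRST {d}; in L::=F c, F is followed by c with FIRST {c}. Thus FOLLOW(F) = {b, c, d, h}.
FOLLOW(L): in S::=L F J f, L is followed by F J f with FIRST {b, c, d, h}; in F::=L, the suffix after L is empty, so FOLLOW(L) ⊇ FOLLOW(F) = {b, c, d, h}. Thus FOLLOW(L) = {b, c, d, h}.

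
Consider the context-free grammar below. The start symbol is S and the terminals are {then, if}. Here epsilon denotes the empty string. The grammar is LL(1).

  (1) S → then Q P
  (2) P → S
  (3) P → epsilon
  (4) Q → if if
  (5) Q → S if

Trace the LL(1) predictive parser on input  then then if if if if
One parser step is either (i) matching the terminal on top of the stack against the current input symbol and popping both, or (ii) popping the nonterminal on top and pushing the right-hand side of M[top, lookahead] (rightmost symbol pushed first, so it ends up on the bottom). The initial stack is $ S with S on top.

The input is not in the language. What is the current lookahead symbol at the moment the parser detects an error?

if

step 1: stack=$ S  input=then then if if if if $  — expand S → then Q P
step 2: stack=$ P Q then  input=then then if if if if $  — match then
step 3: stack=$ P Q  input=then if if if if $  — expand Q → S if
step 4: stack=$ P if S  input=then if if if if $  — expand S → then Q P
step 5: stack=$ P if P Q then  input=then if if if if $  — match then
step 6: stack=$ P if P Q  input=if if if if $  — expand Q → if if
step 7: stack=$ P if P if if  input=if if if if $  — match if
step 8: stack=$ P if P if  input=if if if $  — match if
step 9: stack=$ P if P  input=if if $  — expand P → epsilon
step 10: stack=$ P if  input=if if $  — match if
step 11: stack=$ P  input=if $  — expand P → epsilon
step 12: stack=$  input=if $  — error: stack empty but input remains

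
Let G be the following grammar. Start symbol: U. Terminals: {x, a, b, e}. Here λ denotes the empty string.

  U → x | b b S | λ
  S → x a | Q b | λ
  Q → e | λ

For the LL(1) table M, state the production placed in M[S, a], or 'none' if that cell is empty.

none

FIRST(U) = {λ, b, x}
FIRST(Q) = {λ, e}
FIRST(S) = {λ, b, e, x}  (via Q b)
FOLLOW(U) includes $ since U is the start symbol.
FOLLOW(U): U appears on no right-hand side. Thus FOLLOW(U) = {$}.
FOLLOW(S): in U→b b S, the suffix after S is empty, so FOLLOW(S) ⊇ FOLLOW(U) = {$}. Thus FOLLOW(S) = {$}.
For S → x a: FIRST(x a) = {x}, so it goes in M[S, t] for t ∈ {x}.
For S → Q b: FIRST(Q b) = {b, e}, so it goes in M[S, t] for t ∈ {b, e}.
For S → λ: FIRST(λ) = {λ}, so it goes in M[S, t] for t ∈ {}; since λ ∈ FIRST, also for every t ∈ FOLLOW(S) = {$}.
None of these place a production in M[S, a].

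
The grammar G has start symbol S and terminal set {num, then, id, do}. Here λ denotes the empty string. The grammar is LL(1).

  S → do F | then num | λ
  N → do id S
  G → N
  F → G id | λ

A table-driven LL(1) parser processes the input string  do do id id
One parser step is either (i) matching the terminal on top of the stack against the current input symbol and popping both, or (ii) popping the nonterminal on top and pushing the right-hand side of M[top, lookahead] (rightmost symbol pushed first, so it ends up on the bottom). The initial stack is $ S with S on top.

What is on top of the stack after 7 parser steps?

S

step 1: stack=$ S  input=do do id id $  — expand S → do F
step 2: stack=$ F do  input=do do id id $  — match do
step 3: stack=$ F  input=do id id $  — expand F → G id
step 4: stack=$ id G  input=do id id $  — expand G → N
step 5: stack=$ id N  input=do id id $  — expand N → do id S
step 6: stack=$ id S id do  input=do id id $  — match do
step 7: stack=$ id S id  input=id id $  — match id
Stack after step 7: $ id S (top = S).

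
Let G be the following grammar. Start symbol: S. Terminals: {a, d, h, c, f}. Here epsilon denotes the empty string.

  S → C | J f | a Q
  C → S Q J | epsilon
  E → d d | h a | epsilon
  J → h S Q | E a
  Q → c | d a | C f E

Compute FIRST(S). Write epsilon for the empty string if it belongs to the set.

FIRST(E): from E→d d we get {d}; from E→h a we get {h}; from E→epsilon we get {epsilon}. So FIRST(E) = {epsilon, d, h}.
FIRST(J): from J→h S Q we get {h}; from J→E a we get {a, d, h}. So FIRST(J) = {a, d, h}.
FIRST(S): from S→C we get {epsilon, a, c, d, f, h}; from S→J f we get {a, d, h}; from S→a Q we get {a}. So FIRST(S) = {epsilon, a, c, d, f, h}.
FIRST(C): from C→S Q J we get {a, c, d, f, h}; from C→epsilon we get {epsilon}. So FIRST(C) = {epsilon, a, c, d, f, h}.
FIRST(Q): from Q→c we get {c}; from Q→d a we get {d}; from Q→C f E we get {a, c, d, f, h}. So FIRST(Q) = {a, c, d, f, h}.

{epsilon, a, c, d, f, h}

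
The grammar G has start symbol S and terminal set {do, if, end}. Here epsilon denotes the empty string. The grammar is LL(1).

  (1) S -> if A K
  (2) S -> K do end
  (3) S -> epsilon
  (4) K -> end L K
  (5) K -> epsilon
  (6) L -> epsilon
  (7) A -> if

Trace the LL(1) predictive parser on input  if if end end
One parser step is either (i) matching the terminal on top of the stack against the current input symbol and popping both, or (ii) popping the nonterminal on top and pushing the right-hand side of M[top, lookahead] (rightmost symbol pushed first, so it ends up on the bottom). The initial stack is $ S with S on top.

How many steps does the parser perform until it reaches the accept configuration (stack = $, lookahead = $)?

      Stack      Input            Action
   1  $ S        if if end end $  expand S -> if A K
   2  $ K A if   if if end end $  match if
   3  $ K A      if end end $     expand A -> if
   4  $ K if     if end end $     match if
   5  $ K        end end $        expand K -> end L K
   6  $ K L end  end end $        match end
   7  $ K L      end $            expand L -> epsilon
   8  $ K        end $            expand K -> end L K
   9  $ K L end  end $            match end
  10  $ K L      $                expand L -> epsilon
  11  $ K        $                expand K -> epsilon
Accept reached after 11 steps.

11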